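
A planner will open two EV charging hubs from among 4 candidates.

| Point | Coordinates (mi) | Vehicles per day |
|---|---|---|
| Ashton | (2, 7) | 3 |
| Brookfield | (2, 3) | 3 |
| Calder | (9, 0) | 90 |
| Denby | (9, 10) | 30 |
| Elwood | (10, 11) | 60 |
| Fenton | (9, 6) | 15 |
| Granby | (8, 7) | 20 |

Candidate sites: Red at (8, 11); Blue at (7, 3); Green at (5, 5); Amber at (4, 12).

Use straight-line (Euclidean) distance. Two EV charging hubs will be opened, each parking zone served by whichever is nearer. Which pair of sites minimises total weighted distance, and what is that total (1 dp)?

{Red, Blue}, total 655.2

Evaluate every pair (each demand assigned to the nearer of the two):
  {Red, Blue}: total = 655.2
  {Red, Green}: total = 894.3
  {Blue, Amber}: total = 1018.7
  {Blue, Green}: total = 1133.0
  {Green, Amber}: total = 1258.4
  {Red, Amber}: total = 1356.8
Best pair: {Red, Blue} with total 655.2.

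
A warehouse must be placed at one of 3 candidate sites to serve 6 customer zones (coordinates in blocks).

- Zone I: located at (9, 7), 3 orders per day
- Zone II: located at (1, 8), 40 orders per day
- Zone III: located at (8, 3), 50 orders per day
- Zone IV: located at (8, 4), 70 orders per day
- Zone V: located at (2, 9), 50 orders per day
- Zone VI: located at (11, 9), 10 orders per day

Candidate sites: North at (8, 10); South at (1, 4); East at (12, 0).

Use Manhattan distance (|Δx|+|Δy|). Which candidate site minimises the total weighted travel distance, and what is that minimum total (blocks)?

North, total 1532 blocks

Total weighted distance at each candidate:
  North (8, 10): total = 1532
  South (1, 4): total = 1533
  East (12, 0): total = 2750
Minimum is at North with total 1532 blocks.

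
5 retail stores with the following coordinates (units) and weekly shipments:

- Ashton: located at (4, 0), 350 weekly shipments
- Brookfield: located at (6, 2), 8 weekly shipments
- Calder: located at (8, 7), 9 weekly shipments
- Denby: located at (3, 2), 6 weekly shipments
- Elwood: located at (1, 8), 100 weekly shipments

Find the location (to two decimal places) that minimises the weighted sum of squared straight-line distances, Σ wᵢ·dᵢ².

The minimiser of Σwᵢ‖p−pᵢ‖² is the weighted centroid p* = (Σwᵢpᵢ)/(Σwᵢ).
Σwᵢ = 473.
Σwᵢxᵢ = 350·4 + 8·6 + 9·8 + 6·3 + 100·1 = 1638.
Σwᵢyᵢ = 350·0 + 8·2 + 9·7 + 6·2 + 100·8 = 891.
x* = 1638/473 = 3.46, y* = 891/473 = 1.88.

(3.46, 1.88)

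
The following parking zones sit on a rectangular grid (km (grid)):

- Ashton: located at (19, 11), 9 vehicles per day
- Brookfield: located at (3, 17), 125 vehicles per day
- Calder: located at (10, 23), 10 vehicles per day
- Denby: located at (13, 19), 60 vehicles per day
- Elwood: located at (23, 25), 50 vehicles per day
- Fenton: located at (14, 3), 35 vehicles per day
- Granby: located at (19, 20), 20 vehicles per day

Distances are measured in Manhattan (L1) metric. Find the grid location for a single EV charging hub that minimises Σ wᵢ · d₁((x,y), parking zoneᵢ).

Manhattan distance separates: Σwᵢ(|x−xᵢ|+|y−yᵢ|) = Σwᵢ|x−xᵢ| + Σwᵢ|y−yᵢ|, so x and y are optimised independently as 1-D weighted medians.
Total weight W = 309; half = 154.5.
x-coordinate, sorted with cumulative weight:
  x=3 (Brookfield, w=125) cum 125
  x=10 (Calder, w=10) cum 135
  x=13 (Denby, w=60) cum 195  ← median
  x=14 (Fenton, w=35) cum 230
  x=19 (Ashton, w=9) cum 239
  x=19 (Granby, w=20) cum 259
  x=23 (Elwood, w=50) cum 309
⇒ x* = 13
y-coordinate, sorted with cumulative weight:
  y=3 (Fenton, w=35) cum 35
  y=11 (Ashton, w=9) cum 44
  y=17 (Brookfield, w=125) cum 169  ← median
  y=19 (Denby, w=60) cum 229
  y=20 (Granby, w=20) cum 249
  y=23 (Calder, w=10) cum 259
  y=25 (Elwood, w=50) cum 309
⇒ y* = 17

(13, 17)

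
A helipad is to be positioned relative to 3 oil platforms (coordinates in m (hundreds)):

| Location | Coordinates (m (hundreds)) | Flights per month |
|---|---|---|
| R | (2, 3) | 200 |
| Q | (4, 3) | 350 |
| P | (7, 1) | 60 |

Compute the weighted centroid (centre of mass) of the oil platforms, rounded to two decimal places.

The minimiser of Σwᵢ‖p−pᵢ‖² is the weighted centroid p* = (Σwᵢpᵢ)/(Σwᵢ).
Σwᵢ = 610.
Σwᵢxᵢ = 200·2 + 350·4 + 60·7 = 2220.
Σwᵢyᵢ = 200·3 + 350·3 + 60·1 = 1710.
x* = 2220/610 = 3.64, y* = 1710/610 = 2.80.

(3.64, 2.80)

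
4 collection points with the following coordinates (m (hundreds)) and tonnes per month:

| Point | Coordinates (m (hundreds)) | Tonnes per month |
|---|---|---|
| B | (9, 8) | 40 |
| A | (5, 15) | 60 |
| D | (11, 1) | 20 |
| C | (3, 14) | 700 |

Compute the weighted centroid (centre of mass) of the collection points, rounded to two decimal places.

(3.63, 13.46)

The minimiser of Σwᵢ‖p−pᵢ‖² is the weighted centroid p* = (Σwᵢpᵢ)/(Σwᵢ).
Σwᵢ = 820.
Σwᵢxᵢ = 40·9 + 60·5 + 20·11 + 700·3 = 2980.
Σwᵢyᵢ = 40·8 + 60·15 + 20·1 + 700·14 = 11040.
x* = 2980/820 = 3.63, y* = 11040/820 = 13.46.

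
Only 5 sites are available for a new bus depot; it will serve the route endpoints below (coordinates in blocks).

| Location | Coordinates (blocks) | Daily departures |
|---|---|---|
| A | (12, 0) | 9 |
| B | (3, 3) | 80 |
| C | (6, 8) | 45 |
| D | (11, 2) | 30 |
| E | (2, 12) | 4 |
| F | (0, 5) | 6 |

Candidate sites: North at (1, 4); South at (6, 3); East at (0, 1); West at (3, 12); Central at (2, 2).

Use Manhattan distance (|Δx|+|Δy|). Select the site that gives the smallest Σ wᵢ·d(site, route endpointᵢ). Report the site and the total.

Total weighted distance at each candidate:
  North (1, 4): total = 1188
  South (6, 3): total = 826
  East (0, 1): total = 1538
  West (3, 12): total = 1828
  Central (2, 2): total = 1058
Minimum is at South with total 826 blocks.

South, total 826 blocks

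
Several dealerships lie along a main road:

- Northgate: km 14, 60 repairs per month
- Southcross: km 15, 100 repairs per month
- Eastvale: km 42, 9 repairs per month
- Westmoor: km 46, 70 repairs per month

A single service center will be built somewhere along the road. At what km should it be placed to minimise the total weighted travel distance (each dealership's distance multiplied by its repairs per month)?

x = 15

For a sum of weighted absolute distances on a line, the optimum is the weighted median (not the mean). Total weight W = 239; half-weight = 119.5.
Sort by position and accumulate weight:
  km 14 (Northgate, w=60) → cum 60
  km 15 (Southcross, w=100) → cum 160  ≥ 119.5 → median here
  km 42 (Eastvale, w=9) → cum 169
  km 46 (Westmoor, w=70) → cum 239
Optimal location: km 15.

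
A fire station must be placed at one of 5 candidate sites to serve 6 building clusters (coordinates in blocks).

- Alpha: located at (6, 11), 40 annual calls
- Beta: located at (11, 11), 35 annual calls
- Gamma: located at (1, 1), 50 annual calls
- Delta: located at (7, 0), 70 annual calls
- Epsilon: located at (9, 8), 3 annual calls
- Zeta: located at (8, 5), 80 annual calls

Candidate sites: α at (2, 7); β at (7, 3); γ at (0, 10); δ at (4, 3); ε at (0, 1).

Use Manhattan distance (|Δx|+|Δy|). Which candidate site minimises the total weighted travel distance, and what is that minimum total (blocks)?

β, total 1651 blocks

Total weighted distance at each candidate:
  α (2, 7): total = 2629
  β (7, 3): total = 1651
  γ (0, 10): total = 3463
  δ (4, 3): total = 2105
  ε (0, 1): total = 2993
Minimum is at β with total 1651 blocks.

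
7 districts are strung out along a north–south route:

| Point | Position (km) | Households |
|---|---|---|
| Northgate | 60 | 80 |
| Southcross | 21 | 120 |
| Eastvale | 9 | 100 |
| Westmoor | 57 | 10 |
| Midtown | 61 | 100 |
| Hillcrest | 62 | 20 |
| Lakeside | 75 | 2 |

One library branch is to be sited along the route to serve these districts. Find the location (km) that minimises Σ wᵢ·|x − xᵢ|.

For a sum of weighted absolute distances on a line, the optimum is the weighted median (not the mean). Total weight W = 432; half-weight = 216.
Sort by position and accumulate weight:
  km 9 (Eastvale, w=100) → cum 100
  km 21 (Southcross, w=120) → cum 220  ≥ 216 → median here
  km 57 (Westmoor, w=10) → cum 230
  km 60 (Northgate, w=80) → cum 310
  km 61 (Midtown, w=100) → cum 410
  km 62 (Hillcrest, w=20) → cum 430
  km 75 (Lakeside, w=2) → cum 432
Optimal location: km 21.

x = 21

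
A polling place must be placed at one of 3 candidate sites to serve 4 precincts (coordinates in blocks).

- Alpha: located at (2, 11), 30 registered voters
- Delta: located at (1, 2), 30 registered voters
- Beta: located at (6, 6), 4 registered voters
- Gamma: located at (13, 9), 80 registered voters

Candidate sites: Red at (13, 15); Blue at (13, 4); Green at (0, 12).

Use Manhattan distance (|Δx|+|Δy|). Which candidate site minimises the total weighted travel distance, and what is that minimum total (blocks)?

Blue, total 1396 blocks

Total weighted distance at each candidate:
  Red (13, 15): total = 1744
  Blue (13, 4): total = 1396
  Green (0, 12): total = 1748
Minimum is at Blue with total 1396 blocks.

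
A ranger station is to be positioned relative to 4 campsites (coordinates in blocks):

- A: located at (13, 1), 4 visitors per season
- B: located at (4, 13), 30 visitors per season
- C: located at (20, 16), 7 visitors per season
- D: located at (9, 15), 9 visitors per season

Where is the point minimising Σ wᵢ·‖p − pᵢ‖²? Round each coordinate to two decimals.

The minimiser of Σwᵢ‖p−pᵢ‖² is the weighted centroid p* = (Σwᵢpᵢ)/(Σwᵢ).
Σwᵢ = 50.
Σwᵢxᵢ = 4·13 + 30·4 + 7·20 + 9·9 = 393.
Σwᵢyᵢ = 4·1 + 30·13 + 7·16 + 9·15 = 641.
x* = 393/50 = 7.86, y* = 641/50 = 12.82.

(7.86, 12.82)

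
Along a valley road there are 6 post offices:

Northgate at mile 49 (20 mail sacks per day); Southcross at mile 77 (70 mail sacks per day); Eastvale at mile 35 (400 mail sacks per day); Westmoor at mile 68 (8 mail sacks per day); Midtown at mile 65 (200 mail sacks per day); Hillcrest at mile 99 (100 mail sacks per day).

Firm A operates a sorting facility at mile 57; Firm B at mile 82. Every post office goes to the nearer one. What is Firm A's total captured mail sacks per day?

628

The indifferent point is the midpoint (57+82)/2 = 69.5; post offices left of it (closer to Firm A at 57) go to Firm A, those right go to Firm B.
  Eastvale at 35 (w=400) → Firm A
  Northgate at 49 (w=20) → Firm A
  Midtown at 65 (w=200) → Firm A
  Westmoor at 68 (w=8) → Firm A
  Southcross at 77 (w=70) → Firm B
  Hillcrest at 99 (w=100) → Firm B
Firm A captures 628; Firm B captures 170.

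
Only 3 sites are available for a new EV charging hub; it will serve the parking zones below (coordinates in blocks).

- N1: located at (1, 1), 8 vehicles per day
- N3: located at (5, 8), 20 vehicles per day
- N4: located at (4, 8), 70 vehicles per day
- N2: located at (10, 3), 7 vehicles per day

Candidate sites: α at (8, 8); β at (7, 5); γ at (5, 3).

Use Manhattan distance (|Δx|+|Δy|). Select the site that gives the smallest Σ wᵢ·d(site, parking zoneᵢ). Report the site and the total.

Total weighted distance at each candidate:
  α (8, 8): total = 501
  β (7, 5): total = 635
  γ (5, 3): total = 603
Minimum is at α with total 501 blocks.

α, total 501 blocks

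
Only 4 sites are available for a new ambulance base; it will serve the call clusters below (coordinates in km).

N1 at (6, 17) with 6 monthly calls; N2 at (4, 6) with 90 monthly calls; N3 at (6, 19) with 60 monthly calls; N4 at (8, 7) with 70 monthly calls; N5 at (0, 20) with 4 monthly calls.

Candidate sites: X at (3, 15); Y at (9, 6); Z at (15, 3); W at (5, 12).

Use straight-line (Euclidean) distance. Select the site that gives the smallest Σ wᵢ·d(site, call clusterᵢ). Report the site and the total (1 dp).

W, total 1448.2 km

Total weighted distance at each candidate:
  X (3, 15): total = 1820.3
  Y (9, 6): total = 1484.5
  Z (15, 3): total = 2882.5
  W (5, 12): total = 1448.2
Minimum is at W with total 1448.2 km.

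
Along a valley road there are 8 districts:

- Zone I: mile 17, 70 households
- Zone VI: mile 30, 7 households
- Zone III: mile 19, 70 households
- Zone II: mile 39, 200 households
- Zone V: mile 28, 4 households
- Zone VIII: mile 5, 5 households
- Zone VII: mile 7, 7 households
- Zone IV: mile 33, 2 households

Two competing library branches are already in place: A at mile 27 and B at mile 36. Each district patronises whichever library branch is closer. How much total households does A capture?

The indifferent point is the midpoint (27+36)/2 = 31.5; districts left of it (closer to A at 27) go to A, those right go to B.
  Zone VIII at 5 (w=5) → A
  Zone VII at 7 (w=7) → A
  Zone I at 17 (w=70) → A
  Zone III at 19 (w=70) → A
  Zone V at 28 (w=4) → A
  Zone VI at 30 (w=7) → A
  Zone IV at 33 (w=2) → B
  Zone II at 39 (w=200) → B
A captures 163; B captures 202.

163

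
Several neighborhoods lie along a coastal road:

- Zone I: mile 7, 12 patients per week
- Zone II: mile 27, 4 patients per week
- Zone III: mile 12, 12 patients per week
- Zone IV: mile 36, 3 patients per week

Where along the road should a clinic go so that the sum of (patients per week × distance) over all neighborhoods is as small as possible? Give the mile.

x = 12

For a sum of weighted absolute distances on a line, the optimum is the weighted median (not the mean). Total weight W = 31; half-weight = 15.5.
Sort by position and accumulate weight:
  mile 7 (Zone I, w=12) → cum 12
  mile 12 (Zone III, w=12) → cum 24  ≥ 15.5 → median here
  mile 27 (Zone II, w=4) → cum 28
  mile 36 (Zone IV, w=3) → cum 31
Optimal location: mile 12.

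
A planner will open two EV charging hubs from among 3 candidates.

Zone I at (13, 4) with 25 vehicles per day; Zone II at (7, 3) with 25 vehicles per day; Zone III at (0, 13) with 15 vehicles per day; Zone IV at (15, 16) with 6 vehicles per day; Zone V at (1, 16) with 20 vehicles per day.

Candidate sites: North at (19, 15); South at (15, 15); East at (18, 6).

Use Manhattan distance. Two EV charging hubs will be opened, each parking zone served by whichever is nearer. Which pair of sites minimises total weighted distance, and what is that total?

Evaluate every pair (each demand assigned to the nearer of the two):
  {South, East}: total = 1086
  {North, East}: total = 1250
  {North, South}: total = 1386
Best pair: {South, East} with total 1086.

{South, East}, total 1086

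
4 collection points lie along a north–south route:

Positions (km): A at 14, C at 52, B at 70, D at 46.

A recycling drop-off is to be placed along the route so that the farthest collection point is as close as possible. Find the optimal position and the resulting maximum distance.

The 1-center on a line is the midpoint of the two extreme points: leftmost at 14, rightmost at 70.
Optimal location = (14 + 70)/2 = 42; maximum distance = (70 − 14)/2 = 28.

location 42, max distance 28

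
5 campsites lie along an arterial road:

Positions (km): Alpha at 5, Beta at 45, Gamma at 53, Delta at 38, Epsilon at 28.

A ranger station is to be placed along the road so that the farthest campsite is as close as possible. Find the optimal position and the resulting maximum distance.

The 1-center on a line is the midpoint of the two extreme points: leftmost at 5, rightmost at 53.
Optimal location = (5 + 53)/2 = 29; maximum distance = (53 − 5)/2 = 24.

location 29, max distance 24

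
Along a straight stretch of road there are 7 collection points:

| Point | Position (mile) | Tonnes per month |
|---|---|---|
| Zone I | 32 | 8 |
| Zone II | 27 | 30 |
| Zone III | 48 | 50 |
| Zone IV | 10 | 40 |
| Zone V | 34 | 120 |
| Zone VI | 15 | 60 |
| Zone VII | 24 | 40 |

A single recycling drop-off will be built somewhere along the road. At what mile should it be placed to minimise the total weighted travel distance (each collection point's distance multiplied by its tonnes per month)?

x = 32

For a sum of weighted absolute distances on a line, the optimum is the weighted median (not the mean). Total weight W = 348; half-weight = 174.
Sort by position and accumulate weight:
  mile 10 (Zone IV, w=40) → cum 40
  mile 15 (Zone VI, w=60) → cum 100
  mile 24 (Zone VII, w=40) → cum 140
  mile 27 (Zone II, w=30) → cum 170
  mile 32 (Zone I, w=8) → cum 178  ≥ 174 → median here
  mile 34 (Zone V, w=120) → cum 298
  mile 48 (Zone III, w=50) → cum 348
Optimal location: mile 32.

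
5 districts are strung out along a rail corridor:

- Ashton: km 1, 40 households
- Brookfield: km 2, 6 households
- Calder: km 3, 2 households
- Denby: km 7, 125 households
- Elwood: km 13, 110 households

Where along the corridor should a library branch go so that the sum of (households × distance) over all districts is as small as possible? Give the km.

x = 7

For a sum of weighted absolute distances on a line, the optimum is the weighted median (not the mean). Total weight W = 283; half-weight = 141.5.
Sort by position and accumulate weight:
  km 1 (Ashton, w=40) → cum 40
  km 2 (Brookfield, w=6) → cum 46
  km 3 (Calder, w=2) → cum 48
  km 7 (Denby, w=125) → cum 173  ≥ 141.5 → median here
  km 13 (Elwood, w=110) → cum 283
Optimal location: km 7.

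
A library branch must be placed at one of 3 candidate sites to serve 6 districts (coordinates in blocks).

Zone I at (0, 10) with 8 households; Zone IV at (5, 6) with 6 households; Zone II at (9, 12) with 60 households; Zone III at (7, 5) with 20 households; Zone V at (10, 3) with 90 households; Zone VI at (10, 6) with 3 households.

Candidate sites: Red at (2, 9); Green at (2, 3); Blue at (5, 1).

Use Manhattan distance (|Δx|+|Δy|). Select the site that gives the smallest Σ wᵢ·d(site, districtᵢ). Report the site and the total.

Total weighted distance at each candidate:
  Red (2, 9): total = 2133
  Green (2, 3): total = 1961
  Blue (5, 1): total = 1822
Minimum is at Blue with total 1822 blocks.

Blue, total 1822 blocks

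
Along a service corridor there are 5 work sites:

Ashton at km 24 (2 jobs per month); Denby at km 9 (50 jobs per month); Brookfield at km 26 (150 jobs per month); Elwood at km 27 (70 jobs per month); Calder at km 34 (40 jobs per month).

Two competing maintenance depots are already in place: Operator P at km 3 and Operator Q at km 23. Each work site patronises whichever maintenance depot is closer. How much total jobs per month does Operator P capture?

50

The indifferent point is the midpoint (3+23)/2 = 13; work sites left of it (closer to Operator P at 3) go to Operator P, those right go to Operator Q.
  Denby at 9 (w=50) → Operator P
  Ashton at 24 (w=2) → Operator Q
  Brookfield at 26 (w=150) → Operator Q
  Elwood at 27 (w=70) → Operator Q
  Calder at 34 (w=40) → Operator Q
Operator P captures 50; Operator Q captures 262.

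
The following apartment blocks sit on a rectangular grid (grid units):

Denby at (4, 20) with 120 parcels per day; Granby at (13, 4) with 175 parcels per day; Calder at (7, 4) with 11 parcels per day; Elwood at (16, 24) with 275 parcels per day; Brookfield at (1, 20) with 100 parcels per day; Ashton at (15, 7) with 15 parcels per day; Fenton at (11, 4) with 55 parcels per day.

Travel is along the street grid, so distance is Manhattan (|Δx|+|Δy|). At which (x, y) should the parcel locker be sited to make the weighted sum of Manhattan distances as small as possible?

(13, 20)

Manhattan distance separates: Σwᵢ(|x−xᵢ|+|y−yᵢ|) = Σwᵢ|x−xᵢ| + Σwᵢ|y−yᵢ|, so x and y are optimised independently as 1-D weighted medians.
Total weight W = 751; half = 375.5.
x-coordinate, sorted with cumulative weight:
  x=1 (Brookfield, w=100) cum 100
  x=4 (Denby, w=120) cum 220
  x=7 (Calder, w=11) cum 231
  x=11 (Fenton, w=55) cum 286
  x=13 (Granby, w=175) cum 461  ← median
  x=15 (Ashton, w=15) cum 476
  x=16 (Elwood, w=275) cum 751
⇒ x* = 13
y-coordinate, sorted with cumulative weight:
  y=4 (Granby, w=175) cum 175
  y=4 (Calder, w=11) cum 186
  y=4 (Fenton, w=55) cum 241
  y=7 (Ashton, w=15) cum 256
  y=20 (Denby, w=120) cum 376  ← median
  y=20 (Brookfield, w=100) cum 476
  y=24 (Elwood, w=275) cum 751
⇒ y* = 20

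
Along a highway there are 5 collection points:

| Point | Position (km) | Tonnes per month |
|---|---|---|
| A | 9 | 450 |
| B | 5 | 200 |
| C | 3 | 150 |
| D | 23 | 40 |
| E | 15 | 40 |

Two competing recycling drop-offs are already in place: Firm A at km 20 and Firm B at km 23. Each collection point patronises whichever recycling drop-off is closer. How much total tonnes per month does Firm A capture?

840

The indifferent point is the midpoint (20+23)/2 = 21.5; collection points left of it (closer to Firm A at 20) go to Firm A, those right go to Firm B.
  C at 3 (w=150) → Firm A
  B at 5 (w=200) → Firm A
  A at 9 (w=450) → Firm A
  E at 15 (w=40) → Firm A
  D at 23 (w=40) → Firm B
Firm A captures 840; Firm B captures 40.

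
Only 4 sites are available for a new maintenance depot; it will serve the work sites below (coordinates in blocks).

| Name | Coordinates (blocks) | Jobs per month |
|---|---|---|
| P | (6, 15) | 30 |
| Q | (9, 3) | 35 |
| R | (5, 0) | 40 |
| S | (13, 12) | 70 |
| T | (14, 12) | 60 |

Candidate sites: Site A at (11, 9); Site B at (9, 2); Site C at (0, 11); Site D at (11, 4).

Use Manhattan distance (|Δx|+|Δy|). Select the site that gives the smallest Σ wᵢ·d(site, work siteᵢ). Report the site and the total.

Site A, total 1920 blocks

Total weighted distance at each candidate:
  Site A (11, 9): total = 1920
  Site B (9, 2): total = 2635
  Site C (0, 11): total = 3415
  Site D (11, 4): total = 2345
Minimum is at Site A with total 1920 blocks.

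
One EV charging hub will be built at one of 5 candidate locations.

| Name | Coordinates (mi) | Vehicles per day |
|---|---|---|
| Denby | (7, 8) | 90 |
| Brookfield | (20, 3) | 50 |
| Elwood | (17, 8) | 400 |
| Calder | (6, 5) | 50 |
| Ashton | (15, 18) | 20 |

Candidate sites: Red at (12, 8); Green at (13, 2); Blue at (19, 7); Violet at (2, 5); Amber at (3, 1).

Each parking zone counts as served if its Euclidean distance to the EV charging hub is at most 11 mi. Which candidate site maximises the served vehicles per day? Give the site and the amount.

Coverage radius r = 11 mi; a point is covered iff (Δx)²+(Δy)² ≤ 11² = 121.
  Red (12, 8): covers {Denby, Brookfield, Elwood, Calder, Ashton} → 610
  Green (13, 2): covers {Denby, Brookfield, Elwood, Calder} → 590
  Blue (19, 7): covers {Brookfield, Elwood} → 450
  Violet (2, 5): covers {Denby, Calder} → 140
  Amber (3, 1): covers {Denby, Calder} → 140
Maximum coverage at Red: 610 vehicles per day.

Red, covering 610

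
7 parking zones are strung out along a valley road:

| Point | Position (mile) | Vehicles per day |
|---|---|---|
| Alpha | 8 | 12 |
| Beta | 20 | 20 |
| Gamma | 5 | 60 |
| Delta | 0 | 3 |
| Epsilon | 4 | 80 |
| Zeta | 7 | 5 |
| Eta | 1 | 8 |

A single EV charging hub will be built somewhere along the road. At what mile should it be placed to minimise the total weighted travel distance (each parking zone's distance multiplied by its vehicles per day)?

x = 5

For a sum of weighted absolute distances on a line, the optimum is the weighted median (not the mean). Total weight W = 188; half-weight = 94.
Sort by position and accumulate weight:
  mile 0 (Delta, w=3) → cum 3
  mile 1 (Eta, w=8) → cum 11
  mile 4 (Epsilon, w=80) → cum 91
  mile 5 (Gamma, w=60) → cum 151  ≥ 94 → median here
  mile 7 (Zeta, w=5) → cum 156
  mile 8 (Alpha, w=12) → cum 168
  mile 20 (Beta, w=20) → cum 188
Optimal location: mile 5.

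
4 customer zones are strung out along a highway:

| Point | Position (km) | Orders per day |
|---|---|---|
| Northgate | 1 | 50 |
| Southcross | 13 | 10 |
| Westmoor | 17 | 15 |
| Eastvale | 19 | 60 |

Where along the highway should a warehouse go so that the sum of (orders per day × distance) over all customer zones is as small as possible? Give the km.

For a sum of weighted absolute distances on a line, the optimum is the weighted median (not the mean). Total weight W = 135; half-weight = 67.5.
Sort by position and accumulate weight:
  km 1 (Northgate, w=50) → cum 50
  km 13 (Southcross, w=10) → cum 60
  km 17 (Westmoor, w=15) → cum 75  ≥ 67.5 → median here
  km 19 (Eastvale, w=60) → cum 135
Optimal location: km 17.

x = 17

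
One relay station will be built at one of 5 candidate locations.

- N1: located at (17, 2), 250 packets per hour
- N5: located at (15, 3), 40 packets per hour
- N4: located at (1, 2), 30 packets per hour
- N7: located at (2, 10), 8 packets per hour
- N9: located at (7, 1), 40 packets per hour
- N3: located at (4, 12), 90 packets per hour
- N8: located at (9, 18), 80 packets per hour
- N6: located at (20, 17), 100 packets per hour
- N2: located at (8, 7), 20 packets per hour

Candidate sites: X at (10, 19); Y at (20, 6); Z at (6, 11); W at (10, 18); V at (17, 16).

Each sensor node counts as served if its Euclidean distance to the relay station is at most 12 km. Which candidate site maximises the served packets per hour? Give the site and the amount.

Y, covering 390

Coverage radius r = 12 km; a point is covered iff (Δx)²+(Δy)² ≤ 12² = 144.
  X (10, 19): covers {N3, N8, N6} → 270
  Y (20, 6): covers {N1, N5, N6} → 390
  Z (6, 11): covers {N4, N7, N9, N3, N8, N2} → 268
  W (10, 18): covers {N7, N3, N8, N6, N2} → 298
  V (17, 16): covers {N8, N6} → 180
Maximum coverage at Y: 390 packets per hour.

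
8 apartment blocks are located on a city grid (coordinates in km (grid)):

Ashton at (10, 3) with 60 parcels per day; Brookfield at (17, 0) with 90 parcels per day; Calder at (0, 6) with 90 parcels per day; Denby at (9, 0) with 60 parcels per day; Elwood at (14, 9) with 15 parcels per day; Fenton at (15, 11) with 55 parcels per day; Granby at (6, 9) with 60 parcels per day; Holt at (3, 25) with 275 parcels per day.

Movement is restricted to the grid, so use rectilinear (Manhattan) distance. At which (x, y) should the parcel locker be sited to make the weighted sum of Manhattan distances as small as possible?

(3, 9)

Manhattan distance separates: Σwᵢ(|x−xᵢ|+|y−yᵢ|) = Σwᵢ|x−xᵢ| + Σwᵢ|y−yᵢ|, so x and y are optimised independently as 1-D weighted medians.
Total weight W = 705; half = 352.5.
x-coordinate, sorted with cumulative weight:
  x=0 (Calder, w=90) cum 90
  x=3 (Holt, w=275) cum 365  ← median
  x=6 (Granby, w=60) cum 425
  x=9 (Denby, w=60) cum 485
  x=10 (Ashton, w=60) cum 545
  x=14 (Elwood, w=15) cum 560
  x=15 (Fenton, w=55) cum 615
  x=17 (Brookfield, w=90) cum 705
⇒ x* = 3
y-coordinate, sorted with cumulative weight:
  y=0 (Brookfield, w=90) cum 90
  y=0 (Denby, w=60) cum 150
  y=3 (Ashton, w=60) cum 210
  y=6 (Calder, w=90) cum 300
  y=9 (Elwood, w=15) cum 315
  y=9 (Granby, w=60) cum 375  ← median
  y=11 (Fenton, w=55) cum 430
  y=25 (Holt, w=275) cum 705
⇒ y* = 9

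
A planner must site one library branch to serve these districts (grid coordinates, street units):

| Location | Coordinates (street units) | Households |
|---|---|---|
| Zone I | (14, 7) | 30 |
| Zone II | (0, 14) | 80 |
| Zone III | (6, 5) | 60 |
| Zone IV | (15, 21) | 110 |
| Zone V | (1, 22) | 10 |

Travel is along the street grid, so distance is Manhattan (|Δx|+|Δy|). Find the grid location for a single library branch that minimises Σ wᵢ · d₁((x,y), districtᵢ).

Manhattan distance separates: Σwᵢ(|x−xᵢ|+|y−yᵢ|) = Σwᵢ|x−xᵢ| + Σwᵢ|y−yᵢ|, so x and y are optimised independently as 1-D weighted medians.
Total weight W = 290; half = 145.
x-coordinate, sorted with cumulative weight:
  x=0 (Zone II, w=80) cum 80
  x=1 (Zone V, w=10) cum 90
  x=6 (Zone III, w=60) cum 150  ← median
  x=14 (Zone I, w=30) cum 180
  x=15 (Zone IV, w=110) cum 290
⇒ x* = 6
y-coordinate, sorted with cumulative weight:
  y=5 (Zone III, w=60) cum 60
  y=7 (Zone I, w=30) cum 90
  y=14 (Zone II, w=80) cum 170  ← median
  y=21 (Zone IV, w=110) cum 280
  y=22 (Zone V, w=10) cum 290
⇒ y* = 14

(6, 14)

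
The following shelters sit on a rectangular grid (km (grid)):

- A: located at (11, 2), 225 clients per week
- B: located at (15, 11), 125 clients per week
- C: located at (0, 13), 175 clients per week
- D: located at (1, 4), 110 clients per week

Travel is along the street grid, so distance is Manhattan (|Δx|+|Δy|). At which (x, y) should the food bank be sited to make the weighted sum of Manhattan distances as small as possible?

Manhattan distance separates: Σwᵢ(|x−xᵢ|+|y−yᵢ|) = Σwᵢ|x−xᵢ| + Σwᵢ|y−yᵢ|, so x and y are optimised independently as 1-D weighted medians.
Total weight W = 635; half = 317.5.
x-coordinate, sorted with cumulative weight:
  x=0 (C, w=175) cum 175
  x=1 (D, w=110) cum 285
  x=11 (A, w=225) cum 510  ← median
  x=15 (B, w=125) cum 635
⇒ x* = 11
y-coordinate, sorted with cumulative weight:
  y=2 (A, w=225) cum 225
  y=4 (D, w=110) cum 335  ← median
  y=11 (B, w=125) cum 460
  y=13 (C, w=175) cum 635
⇒ y* = 4

(11, 4)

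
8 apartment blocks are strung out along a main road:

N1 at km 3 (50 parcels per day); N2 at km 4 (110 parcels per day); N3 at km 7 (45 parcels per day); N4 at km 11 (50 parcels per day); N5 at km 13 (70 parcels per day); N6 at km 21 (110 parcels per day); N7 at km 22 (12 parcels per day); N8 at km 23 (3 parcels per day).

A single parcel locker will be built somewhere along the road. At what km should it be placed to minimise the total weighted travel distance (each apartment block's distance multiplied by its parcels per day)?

x = 11

For a sum of weighted absolute distances on a line, the optimum is the weighted median (not the mean). Total weight W = 450; half-weight = 225.
Sort by position and accumulate weight:
  km 3 (N1, w=50) → cum 50
  km 4 (N2, w=110) → cum 160
  km 7 (N3, w=45) → cum 205
  km 11 (N4, w=50) → cum 255  ≥ 225 → median here
  km 13 (N5, w=70) → cum 325
  km 21 (N6, w=110) → cum 435
  km 22 (N7, w=12) → cum 447
  km 23 (N8, w=3) → cum 450
Optimal location: km 11.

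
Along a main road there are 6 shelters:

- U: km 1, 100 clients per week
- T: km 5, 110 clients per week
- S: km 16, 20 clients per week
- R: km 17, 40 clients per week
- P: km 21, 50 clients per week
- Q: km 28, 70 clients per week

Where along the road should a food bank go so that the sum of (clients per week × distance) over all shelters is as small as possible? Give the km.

For a sum of weighted absolute distances on a line, the optimum is the weighted median (not the mean). Total weight W = 390; half-weight = 195.
Sort by position and accumulate weight:
  km 1 (U, w=100) → cum 100
  km 5 (T, w=110) → cum 210  ≥ 195 → median here
  km 16 (S, w=20) → cum 230
  km 17 (R, w=40) → cum 270
  km 21 (P, w=50) → cum 320
  km 28 (Q, w=70) → cum 390
Optimal location: km 5.

x = 5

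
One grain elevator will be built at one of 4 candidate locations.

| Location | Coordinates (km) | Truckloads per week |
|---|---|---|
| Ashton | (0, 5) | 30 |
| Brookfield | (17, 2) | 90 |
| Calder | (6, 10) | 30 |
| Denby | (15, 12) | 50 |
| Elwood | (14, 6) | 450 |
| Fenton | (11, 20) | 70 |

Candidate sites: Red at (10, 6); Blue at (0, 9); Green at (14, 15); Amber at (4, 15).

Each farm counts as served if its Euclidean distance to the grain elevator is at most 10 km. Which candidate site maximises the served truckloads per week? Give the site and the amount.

Red, covering 620

Coverage radius r = 10 km; a point is covered iff (Δx)²+(Δy)² ≤ 10² = 100.
  Red (10, 6): covers {Brookfield, Calder, Denby, Elwood} → 620
  Blue (0, 9): covers {Ashton, Calder} → 60
  Green (14, 15): covers {Calder, Denby, Elwood, Fenton} → 600
  Amber (4, 15): covers {Calder, Fenton} → 100
Maximum coverage at Red: 620 truckloads per week.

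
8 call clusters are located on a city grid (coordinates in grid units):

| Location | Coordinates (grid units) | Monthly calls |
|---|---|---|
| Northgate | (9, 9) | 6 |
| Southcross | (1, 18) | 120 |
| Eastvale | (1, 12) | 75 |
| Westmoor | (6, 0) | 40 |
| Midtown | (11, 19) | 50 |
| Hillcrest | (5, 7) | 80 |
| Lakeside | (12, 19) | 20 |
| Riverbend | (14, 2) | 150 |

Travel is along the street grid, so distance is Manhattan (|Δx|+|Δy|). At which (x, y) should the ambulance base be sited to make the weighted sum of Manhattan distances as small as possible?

(5, 9)

Manhattan distance separates: Σwᵢ(|x−xᵢ|+|y−yᵢ|) = Σwᵢ|x−xᵢ| + Σwᵢ|y−yᵢ|, so x and y are optimised independently as 1-D weighted medians.
Total weight W = 541; half = 270.5.
x-coordinate, sorted with cumulative weight:
  x=1 (Southcross, w=120) cum 120
  x=1 (Eastvale, w=75) cum 195
  x=5 (Hillcrest, w=80) cum 275  ← median
  x=6 (Westmoor, w=40) cum 315
  x=9 (Northgate, w=6) cum 321
  x=11 (Midtown, w=50) cum 371
  x=12 (Lakeside, w=20) cum 391
  x=14 (Riverbend, w=150) cum 541
⇒ x* = 5
y-coordinate, sorted with cumulative weight:
  y=0 (Westmoor, w=40) cum 40
  y=2 (Riverbend, w=150) cum 190
  y=7 (Hillcrest, w=80) cum 270
  y=9 (Northgate, w=6) cum 276  ← median
  y=12 (Eastvale, w=75) cum 351
  y=18 (Southcross, w=120) cum 471
  y=19 (Midtown, w=50) cum 521
  y=19 (Lakeside, w=20) cum 541
⇒ y* = 9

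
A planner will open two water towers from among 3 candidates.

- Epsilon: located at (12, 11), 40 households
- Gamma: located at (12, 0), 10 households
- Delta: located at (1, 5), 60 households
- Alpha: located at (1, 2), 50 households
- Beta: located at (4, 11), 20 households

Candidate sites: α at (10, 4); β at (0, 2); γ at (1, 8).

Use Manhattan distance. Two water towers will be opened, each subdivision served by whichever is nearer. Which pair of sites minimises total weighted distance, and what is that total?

{α, β}, total 970

Evaluate every pair (each demand assigned to the nearer of the two):
  {α, β}: total = 970
  {α, γ}: total = 1020
  {β, γ}: total = 1050
Best pair: {α, β} with total 970.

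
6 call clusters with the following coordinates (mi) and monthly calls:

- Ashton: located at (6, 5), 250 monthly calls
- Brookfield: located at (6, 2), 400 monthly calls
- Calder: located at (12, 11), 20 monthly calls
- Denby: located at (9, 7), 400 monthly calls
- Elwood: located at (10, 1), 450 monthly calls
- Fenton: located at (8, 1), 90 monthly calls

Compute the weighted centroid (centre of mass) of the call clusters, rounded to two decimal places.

(8.05, 3.48)

The minimiser of Σwᵢ‖p−pᵢ‖² is the weighted centroid p* = (Σwᵢpᵢ)/(Σwᵢ).
Σwᵢ = 1610.
Σwᵢxᵢ = 250·6 + 400·6 + 20·12 + 400·9 + 450·10 + 90·8 = 12960.
Σwᵢyᵢ = 250·5 + 400·2 + 20·11 + 400·7 + 450·1 + 90·1 = 5610.
x* = 12960/1610 = 8.05, y* = 5610/1610 = 3.48.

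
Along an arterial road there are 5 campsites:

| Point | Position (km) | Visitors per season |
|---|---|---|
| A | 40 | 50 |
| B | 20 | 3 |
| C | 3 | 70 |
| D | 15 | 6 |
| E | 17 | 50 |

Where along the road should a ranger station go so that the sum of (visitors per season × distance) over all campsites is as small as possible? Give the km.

x = 17

For a sum of weighted absolute distances on a line, the optimum is the weighted median (not the mean). Total weight W = 179; half-weight = 89.5.
Sort by position and accumulate weight:
  km 3 (C, w=70) → cum 70
  km 15 (D, w=6) → cum 76
  km 17 (E, w=50) → cum 126  ≥ 89.5 → median here
  km 20 (B, w=3) → cum 129
  km 40 (A, w=50) → cum 179
Optimal location: km 17.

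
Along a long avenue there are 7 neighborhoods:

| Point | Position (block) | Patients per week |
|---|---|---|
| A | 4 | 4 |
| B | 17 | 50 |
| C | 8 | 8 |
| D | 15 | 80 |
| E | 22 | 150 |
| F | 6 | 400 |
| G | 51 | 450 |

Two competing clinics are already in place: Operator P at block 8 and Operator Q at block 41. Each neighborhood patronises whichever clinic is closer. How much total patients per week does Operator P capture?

692

The indifferent point is the midpoint (8+41)/2 = 24.5; neighborhoods left of it (closer to Operator P at 8) go to Operator P, those right go to Operator Q.
  A at 4 (w=4) → Operator P
  F at 6 (w=400) → Operator P
  C at 8 (w=8) → Operator P
  D at 15 (w=80) → Operator P
  B at 17 (w=50) → Operator P
  E at 22 (w=150) → Operator P
  G at 51 (w=450) → Operator Q
Operator P captures 692; Operator Q captures 450.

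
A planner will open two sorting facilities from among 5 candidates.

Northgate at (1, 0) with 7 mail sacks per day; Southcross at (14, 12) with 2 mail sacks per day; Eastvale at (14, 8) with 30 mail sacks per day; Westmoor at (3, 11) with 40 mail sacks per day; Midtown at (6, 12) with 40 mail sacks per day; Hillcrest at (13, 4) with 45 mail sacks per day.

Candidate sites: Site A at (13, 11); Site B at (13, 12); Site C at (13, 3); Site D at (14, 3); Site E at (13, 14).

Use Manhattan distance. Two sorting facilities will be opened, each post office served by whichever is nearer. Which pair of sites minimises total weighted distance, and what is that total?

Evaluate every pair (each demand assigned to the nearer of the two):
  {Site A, Site C}: total = 994
  {Site B, Site C}: total = 1022
  {Site A, Site D}: total = 1046
  {Site B, Site D}: total = 1074
  {Site C, Site E}: total = 1216
  {Site D, Site E}: total = 1238
  {Site A, Site B}: total = 1278
  {Site A, Site E}: total = 1320
  {Site B, Site E}: total = 1400
  {Site C, Site D}: total = 1678
Best pair: {Site A, Site C} with total 994.

{Site A, Site C}, total 994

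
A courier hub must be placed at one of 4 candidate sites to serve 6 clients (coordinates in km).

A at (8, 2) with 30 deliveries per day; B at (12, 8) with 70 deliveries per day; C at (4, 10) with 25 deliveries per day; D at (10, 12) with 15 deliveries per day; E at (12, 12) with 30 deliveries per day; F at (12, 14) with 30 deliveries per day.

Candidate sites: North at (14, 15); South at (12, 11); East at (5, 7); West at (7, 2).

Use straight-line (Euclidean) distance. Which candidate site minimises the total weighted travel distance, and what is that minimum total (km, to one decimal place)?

South, total 860.6 km

Total weighted distance at each candidate:
  North (14, 15): total = 1468.9
  South (12, 11): total = 860.6
  East (5, 7): total = 1410.1
  West (7, 2): total = 1672.3
Minimum is at South with total 860.6 km.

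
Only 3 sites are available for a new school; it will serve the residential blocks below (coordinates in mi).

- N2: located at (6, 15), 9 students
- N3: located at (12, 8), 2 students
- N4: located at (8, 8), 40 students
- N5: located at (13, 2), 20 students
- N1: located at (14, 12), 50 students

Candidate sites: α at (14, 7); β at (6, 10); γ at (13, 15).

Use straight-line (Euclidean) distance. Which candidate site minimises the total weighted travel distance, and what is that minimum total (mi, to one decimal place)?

α, total 701.6 mi

Total weighted distance at each candidate:
  α (14, 7): total = 701.6
  β (6, 10): total = 795.7
  γ (13, 15): total = 839.3
Minimum is at α with total 701.6 mi.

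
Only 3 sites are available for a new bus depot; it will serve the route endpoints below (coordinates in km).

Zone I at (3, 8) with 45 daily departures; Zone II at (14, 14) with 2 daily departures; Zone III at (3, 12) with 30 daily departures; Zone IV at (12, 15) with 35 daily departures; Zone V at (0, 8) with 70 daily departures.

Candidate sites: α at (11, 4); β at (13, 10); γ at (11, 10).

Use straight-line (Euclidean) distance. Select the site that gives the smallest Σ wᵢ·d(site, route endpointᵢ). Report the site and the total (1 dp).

γ, total 1589.6 km

Total weighted distance at each candidate:
  α (11, 4): total = 1968.7
  β (13, 10): total = 1872.3
  γ (11, 10): total = 1589.6
Minimum is at γ with total 1589.6 km.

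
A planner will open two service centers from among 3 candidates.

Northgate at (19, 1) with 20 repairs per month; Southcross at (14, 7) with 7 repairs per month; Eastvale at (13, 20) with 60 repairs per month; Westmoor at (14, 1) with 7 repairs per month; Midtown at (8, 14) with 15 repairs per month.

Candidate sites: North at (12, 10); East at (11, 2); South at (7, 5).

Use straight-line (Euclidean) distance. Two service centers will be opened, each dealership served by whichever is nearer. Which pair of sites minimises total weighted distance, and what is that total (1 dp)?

{North, East}, total 896.5

Evaluate every pair (each demand assigned to the nearer of the two):
  {North, East}: total = 896.5
  {North, South}: total = 997.6
  {East, South}: total = 1329.4
Best pair: {North, East} with total 896.5.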